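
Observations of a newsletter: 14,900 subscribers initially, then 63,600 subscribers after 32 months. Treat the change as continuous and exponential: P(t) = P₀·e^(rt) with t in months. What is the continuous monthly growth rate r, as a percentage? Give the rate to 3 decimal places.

63600 = 14900 · e^(r·32)
e^(32r) = 63600/14900 = 4.26846
r = ln(4.26846) / 32 = 1.45125 / 32

r ≈ 4.535% per month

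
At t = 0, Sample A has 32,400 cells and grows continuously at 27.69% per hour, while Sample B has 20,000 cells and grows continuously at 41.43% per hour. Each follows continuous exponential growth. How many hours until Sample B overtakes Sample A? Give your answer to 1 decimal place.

t ≈ 3.5 hours

32400·e^(0.2769t) = 20000·e^(0.4143t)
32400/20000 = e^((0.4143 − 0.2769)t) → ln(1.62) = 0.1374·t
t = 0.48243 / 0.1374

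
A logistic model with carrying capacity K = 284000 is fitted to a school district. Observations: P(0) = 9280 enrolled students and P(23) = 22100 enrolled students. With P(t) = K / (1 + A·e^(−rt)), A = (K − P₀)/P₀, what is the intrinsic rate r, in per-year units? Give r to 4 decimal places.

A = (284000 − 9280)/9280 = 29.60345
22100 = 284000/(1 + 29.60345·e^(−r·23)) → e^(−23r) = (12.85068 − 1)/29.60345 = 0.400314
r = −ln(0.400314)/23 = 0.91551/23

r ≈ 0.0398 per year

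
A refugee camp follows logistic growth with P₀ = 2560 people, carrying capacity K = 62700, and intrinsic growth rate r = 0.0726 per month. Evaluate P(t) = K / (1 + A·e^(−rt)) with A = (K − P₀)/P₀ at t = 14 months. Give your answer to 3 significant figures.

A = (62700 − 2560)/2560 = 23.49219
P(14) = 62700 / (1 + 23.49219·e^(−0.0726·14)) = 62700 / (1 + 23.49219·0.361895)
= 62700 / 9.50172 ≈ 6598.81

≈ 6,600 people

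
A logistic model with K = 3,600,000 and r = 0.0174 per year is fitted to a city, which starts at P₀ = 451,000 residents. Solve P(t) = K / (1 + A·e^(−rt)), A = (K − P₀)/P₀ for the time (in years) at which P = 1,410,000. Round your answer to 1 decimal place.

t ≈ 86.4 years

A = (3600000 − 451000)/451000 = 6.98226
1410000 = 3600000/(1 + 6.98226·e^(−0.0174t)) → 1 + 6.98226·e^(−0.0174t) = 2.55319
e^(−0.0174t) = 0.222448 → t = ln(4.49543)/0.0174 = 1.50306/0.0174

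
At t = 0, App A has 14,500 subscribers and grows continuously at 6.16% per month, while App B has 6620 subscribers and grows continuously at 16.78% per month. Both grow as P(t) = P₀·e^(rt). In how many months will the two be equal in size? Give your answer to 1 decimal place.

14500·e^(0.0616t) = 6620·e^(0.1678t)
14500/6620 = e^((0.1678 − 0.0616)t) → ln(2.19033) = 0.1062·t
t = 0.78405 / 0.1062

t ≈ 7.4 months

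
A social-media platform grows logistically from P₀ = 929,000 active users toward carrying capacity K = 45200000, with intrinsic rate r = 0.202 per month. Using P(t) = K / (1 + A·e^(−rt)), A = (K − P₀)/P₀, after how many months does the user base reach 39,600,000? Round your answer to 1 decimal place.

A = (45200000 − 929000)/929000 = 47.65447
39600000 = 45200000/(1 + 47.65447·e^(−0.202t)) → 1 + 47.65447·e^(−0.202t) = 1.14141
e^(−0.202t) = 0.002967 → t = ln(336.98516)/0.202 = 5.82004/0.202

t ≈ 28.8 months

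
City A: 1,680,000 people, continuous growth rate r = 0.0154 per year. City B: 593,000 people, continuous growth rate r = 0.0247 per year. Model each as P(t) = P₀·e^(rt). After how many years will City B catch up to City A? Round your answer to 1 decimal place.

t ≈ 112.0 years

1680000·e^(0.0154t) = 593000·e^(0.0247t)
1680000/593000 = e^((0.0247 − 0.0154)t) → ln(2.83305) = 0.0093·t
t = 1.04135 / 0.0093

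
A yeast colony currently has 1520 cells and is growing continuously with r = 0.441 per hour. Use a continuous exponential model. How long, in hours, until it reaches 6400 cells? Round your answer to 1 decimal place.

6400 = 1520 · e^(0.441·t)
t = ln(6400/1520) / 0.441 = ln(4.21053) / 0.441 = 1.43759 / 0.441

t ≈ 3.3 hours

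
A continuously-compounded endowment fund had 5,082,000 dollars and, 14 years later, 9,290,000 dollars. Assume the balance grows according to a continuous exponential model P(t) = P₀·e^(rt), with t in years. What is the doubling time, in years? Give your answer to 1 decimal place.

r = ln(9290000/5082000) / 14 = ln(1.82802) / 14 ≈ 0.043088 per year
doubling time = ln 2 / |r| = 0.69315 / 0.043088

doubling time ≈ 16.1 years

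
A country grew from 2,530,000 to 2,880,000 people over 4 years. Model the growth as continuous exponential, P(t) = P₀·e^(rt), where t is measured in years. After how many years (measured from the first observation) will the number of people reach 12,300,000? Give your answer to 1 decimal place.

r = ln(2880000/2530000) / 4 ≈ 0.032393 per year
t = ln(12300000/2530000) / r = 1.58138 / 0.032393 ≈ 48.819

t ≈ 48.8 years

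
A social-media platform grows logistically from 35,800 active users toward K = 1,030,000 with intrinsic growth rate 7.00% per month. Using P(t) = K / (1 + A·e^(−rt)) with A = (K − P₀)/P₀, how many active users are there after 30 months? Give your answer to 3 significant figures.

≈ 234,000 active users

A = (1030000 − 35800)/35800 = 27.77095
P(30) = 1030000 / (1 + 27.77095·e^(−0.07·30)) = 1030000 / (1 + 27.77095·0.122456)
= 1030000 / 4.40073 ≈ 234052.01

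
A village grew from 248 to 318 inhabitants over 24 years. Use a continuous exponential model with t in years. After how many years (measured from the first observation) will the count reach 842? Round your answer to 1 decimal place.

t ≈ 118.0 years

r = ln(318/248) / 24 ≈ 0.010359 per year
t = ln(842/248) / r = 1.22235 / 0.010359 ≈ 117.996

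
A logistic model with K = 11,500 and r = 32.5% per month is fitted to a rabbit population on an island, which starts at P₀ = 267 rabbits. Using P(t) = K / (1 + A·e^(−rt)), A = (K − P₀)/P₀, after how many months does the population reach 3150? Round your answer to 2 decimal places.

t ≈ 8.51 months

A = (11500 − 267)/267 = 42.07116
3150 = 11500/(1 + 42.07116·e^(−0.325t)) → 1 + 42.07116·e^(−0.325t) = 3.65079
e^(−0.325t) = 0.063007 → t = ln(15.87116)/0.325 = 2.7645/0.325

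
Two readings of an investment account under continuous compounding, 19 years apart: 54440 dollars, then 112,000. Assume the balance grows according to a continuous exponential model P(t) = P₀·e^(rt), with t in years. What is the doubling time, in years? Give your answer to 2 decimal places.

r = ln(112000/54440) / 19 = ln(2.05731) / 19 ≈ 0.037968 per year
doubling time = ln 2 / |r| = 0.69315 / 0.037968

doubling time ≈ 18.26 years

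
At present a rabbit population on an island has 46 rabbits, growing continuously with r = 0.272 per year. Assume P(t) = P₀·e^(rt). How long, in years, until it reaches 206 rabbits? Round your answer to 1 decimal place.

206 = 46 · e^(0.272·t)
t = ln(206/46) / 0.272 = ln(4.47826) / 0.272 = 1.49923 / 0.272

t ≈ 5.5 years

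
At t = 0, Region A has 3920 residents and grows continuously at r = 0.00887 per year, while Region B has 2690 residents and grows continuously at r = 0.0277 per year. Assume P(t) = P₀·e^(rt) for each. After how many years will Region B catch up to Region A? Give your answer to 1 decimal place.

3920·e^(0.00887t) = 2690·e^(0.0277t)
3920/2690 = e^((0.0277 − 0.00887)t) → ln(1.45725) = 0.01883·t
t = 0.37655 / 0.01883

t ≈ 20.0 years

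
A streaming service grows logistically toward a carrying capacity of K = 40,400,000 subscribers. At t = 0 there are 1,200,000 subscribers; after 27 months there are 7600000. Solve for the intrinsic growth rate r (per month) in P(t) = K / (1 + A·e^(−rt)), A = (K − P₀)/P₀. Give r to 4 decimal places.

A = (40400000 − 1200000)/1200000 = 32.66667
7600000 = 40400000/(1 + 32.66667·e^(−r·27)) → e^(−27r) = (5.31579 − 1)/32.66667 = 0.132116
r = −ln(0.132116)/27 = 2.02407/27

r ≈ 0.0750 per month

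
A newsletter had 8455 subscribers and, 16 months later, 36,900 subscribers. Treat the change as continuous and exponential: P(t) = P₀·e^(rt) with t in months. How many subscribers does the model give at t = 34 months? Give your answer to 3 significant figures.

r = ln(36900/8455) / 16 ≈ 0.092091 per month
P(34) = 8455 · e^(0.092091·34) = 8455 · 22.8989 ≈ 193610.19

≈ 194,000 subscribers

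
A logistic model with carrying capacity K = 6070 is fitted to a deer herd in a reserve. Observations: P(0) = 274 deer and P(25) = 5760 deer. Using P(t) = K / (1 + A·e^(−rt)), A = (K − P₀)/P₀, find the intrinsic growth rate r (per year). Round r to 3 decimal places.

A = (6070 − 274)/274 = 21.15328
5760 = 6070/(1 + 21.15328·e^(−r·25)) → e^(−25r) = (1.05382 − 1)/21.15328 = 0.002544
r = −ln(0.002544)/25 = 5.97392/25

r ≈ 0.239 per year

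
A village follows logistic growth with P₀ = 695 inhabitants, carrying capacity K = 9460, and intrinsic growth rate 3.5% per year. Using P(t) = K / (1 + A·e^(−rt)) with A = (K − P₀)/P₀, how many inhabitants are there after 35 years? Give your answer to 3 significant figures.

≈ 2,010 inhabitants

A = (9460 − 695)/695 = 12.61151
P(35) = 9460 / (1 + 12.61151·e^(−0.035·35)) = 9460 / (1 + 12.61151·0.293758)
= 9460 / 4.70473 ≈ 2010.74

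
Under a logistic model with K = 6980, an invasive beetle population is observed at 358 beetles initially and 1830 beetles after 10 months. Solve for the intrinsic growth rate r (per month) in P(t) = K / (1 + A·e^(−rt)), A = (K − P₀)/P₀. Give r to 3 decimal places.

A = (6980 − 358)/358 = 18.49721
1830 = 6980/(1 + 18.49721·e^(−r·10)) → e^(−10r) = (3.81421 − 1)/18.49721 = 0.152142
r = −ln(0.152142)/10 = 1.88294/10

r ≈ 0.188 per month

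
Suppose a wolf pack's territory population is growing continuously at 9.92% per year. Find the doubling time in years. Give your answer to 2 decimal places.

doubling time = ln(2) / |r| = 0.69315 / 0.0992

doubling time ≈ 6.99 years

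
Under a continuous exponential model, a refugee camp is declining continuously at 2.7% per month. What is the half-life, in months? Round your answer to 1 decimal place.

half-life ≈ 25.7 months

half-life = ln(2) / |r| = 0.69315 / 0.027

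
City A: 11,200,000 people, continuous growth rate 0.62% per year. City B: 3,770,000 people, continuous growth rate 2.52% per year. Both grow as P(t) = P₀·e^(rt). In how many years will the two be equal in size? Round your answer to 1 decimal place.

11200000·e^(0.0062t) = 3770000·e^(0.0252t)
11200000/3770000 = e^((0.0252 − 0.0062)t) → ln(2.97082) = 0.019·t
t = 1.08884 / 0.019

t ≈ 57.3 years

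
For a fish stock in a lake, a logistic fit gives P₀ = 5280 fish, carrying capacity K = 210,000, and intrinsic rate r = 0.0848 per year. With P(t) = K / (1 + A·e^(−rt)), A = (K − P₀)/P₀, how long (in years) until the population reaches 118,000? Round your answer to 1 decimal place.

A = (210000 − 5280)/5280 = 38.77273
118000 = 210000/(1 + 38.77273·e^(−0.0848t)) → 1 + 38.77273·e^(−0.0848t) = 1.77966
e^(−0.0848t) = 0.020108 → t = ln(49.73024)/0.0848 = 3.90661/0.0848

t ≈ 46.1 years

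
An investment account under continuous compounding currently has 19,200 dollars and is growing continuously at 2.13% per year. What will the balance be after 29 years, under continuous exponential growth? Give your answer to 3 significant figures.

P(29) = 19200 · e^(0.0213·29) = 19200 · e^(0.6177)
= 19200 · 1.85466 ≈ 35609.42

≈ 35,600 dollars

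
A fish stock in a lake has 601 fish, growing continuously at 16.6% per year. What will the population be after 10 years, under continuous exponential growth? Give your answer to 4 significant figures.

≈ 3,161 fish

P(10) = 601 · e^(0.166·10) = 601 · e^(1.66)
= 601 · 5.25931 ≈ 3160.85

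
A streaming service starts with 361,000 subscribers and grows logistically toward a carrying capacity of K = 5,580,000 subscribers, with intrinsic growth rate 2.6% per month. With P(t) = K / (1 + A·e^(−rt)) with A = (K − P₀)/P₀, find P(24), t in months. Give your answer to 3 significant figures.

≈ 638,000 subscribers

A = (5580000 − 361000)/361000 = 14.45706
P(24) = 5580000 / (1 + 14.45706·e^(−0.026·24)) = 5580000 / (1 + 14.45706·0.535797)
= 5580000 / 8.74605 ≈ 638002.24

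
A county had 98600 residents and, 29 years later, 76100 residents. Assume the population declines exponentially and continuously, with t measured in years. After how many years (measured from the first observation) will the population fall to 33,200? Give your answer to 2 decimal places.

r = ln(76100/98600) / 29 ≈ -0.008932 per year
t = ln(33200/98600) / r = -1.08852 / -0.008932 ≈ 121.87

t ≈ 121.87 years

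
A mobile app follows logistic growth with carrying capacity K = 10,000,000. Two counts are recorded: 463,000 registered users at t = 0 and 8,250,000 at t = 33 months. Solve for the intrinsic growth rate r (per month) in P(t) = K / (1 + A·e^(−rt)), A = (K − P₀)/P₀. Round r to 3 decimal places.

r ≈ 0.139 per month

A = (10000000 − 463000)/463000 = 20.59827
8250000 = 10000000/(1 + 20.59827·e^(−r·33)) → e^(−33r) = (1.21212 − 1)/20.59827 = 0.010298
r = −ln(0.010298)/33 = 4.5758/33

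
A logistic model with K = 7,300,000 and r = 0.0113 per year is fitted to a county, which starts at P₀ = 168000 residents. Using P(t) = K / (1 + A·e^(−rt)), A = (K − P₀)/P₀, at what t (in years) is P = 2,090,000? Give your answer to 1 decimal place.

t ≈ 250.9 years

A = (7300000 − 168000)/168000 = 42.45238
2090000 = 7300000/(1 + 42.45238·e^(−0.0113t)) → 1 + 42.45238·e^(−0.0113t) = 3.49282
e^(−0.0113t) = 0.05872 → t = ln(17.02984)/0.0113 = 2.83497/0.0113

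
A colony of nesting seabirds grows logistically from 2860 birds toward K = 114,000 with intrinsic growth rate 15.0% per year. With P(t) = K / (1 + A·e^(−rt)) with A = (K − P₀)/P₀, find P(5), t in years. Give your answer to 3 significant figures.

≈ 5,890 birds

A = (114000 − 2860)/2860 = 38.86014
P(5) = 114000 / (1 + 38.86014·e^(−0.15·5)) = 114000 / (1 + 38.86014·0.472367)
= 114000 / 19.35623 ≈ 5889.58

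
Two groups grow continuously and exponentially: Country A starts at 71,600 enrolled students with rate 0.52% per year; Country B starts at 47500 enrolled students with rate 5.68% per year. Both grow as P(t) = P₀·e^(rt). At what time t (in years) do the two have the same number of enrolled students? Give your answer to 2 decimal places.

t ≈ 7.95 years

71600·e^(0.0052t) = 47500·e^(0.0568t)
71600/47500 = e^((0.0568 − 0.0052)t) → ln(1.50737) = 0.0516·t
t = 0.41037 / 0.0516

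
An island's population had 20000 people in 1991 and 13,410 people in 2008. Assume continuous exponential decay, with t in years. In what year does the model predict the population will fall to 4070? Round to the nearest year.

year 2059

r = ln(13410/20000) / 17 = -0.39973/17 ≈ -0.023514 per year
t = ln(4070/20000) / r = -1.59209/-0.023514 ≈ 67.71 years after 1991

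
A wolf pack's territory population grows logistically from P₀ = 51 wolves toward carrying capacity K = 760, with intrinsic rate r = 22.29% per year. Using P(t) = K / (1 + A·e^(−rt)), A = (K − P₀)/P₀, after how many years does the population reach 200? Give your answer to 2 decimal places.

A = (760 − 51)/51 = 13.90196
200 = 760/(1 + 13.90196·e^(−0.2229t)) → 1 + 13.90196·e^(−0.2229t) = 3.8
e^(−0.2229t) = 0.20141 → t = ln(4.96499)/0.2229 = 1.60241/0.2229

t ≈ 7.19 years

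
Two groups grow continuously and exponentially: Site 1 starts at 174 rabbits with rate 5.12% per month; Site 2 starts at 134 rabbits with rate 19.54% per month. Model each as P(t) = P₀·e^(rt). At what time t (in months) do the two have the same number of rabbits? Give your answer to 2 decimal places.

t ≈ 1.81 months

174·e^(0.0512t) = 134·e^(0.1954t)
174/134 = e^((0.1954 − 0.0512)t) → ln(1.29851) = 0.1442·t
t = 0.26122 / 0.1442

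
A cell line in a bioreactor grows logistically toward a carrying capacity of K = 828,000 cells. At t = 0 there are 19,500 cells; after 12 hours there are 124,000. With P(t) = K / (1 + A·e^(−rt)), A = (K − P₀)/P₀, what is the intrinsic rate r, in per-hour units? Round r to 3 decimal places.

A = (828000 − 19500)/19500 = 41.46154
124000 = 828000/(1 + 41.46154·e^(−r·12)) → e^(−12r) = (6.67742 − 1)/41.46154 = 0.136932
r = −ln(0.136932)/12 = 1.98827/12

r ≈ 0.166 per hour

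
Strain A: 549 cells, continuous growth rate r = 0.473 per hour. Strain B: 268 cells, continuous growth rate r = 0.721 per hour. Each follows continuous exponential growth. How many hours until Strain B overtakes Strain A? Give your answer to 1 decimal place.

t ≈ 2.9 hours

549·e^(0.473t) = 268·e^(0.721t)
549/268 = e^((0.721 − 0.473)t) → ln(2.04851) = 0.248·t
t = 0.71711 / 0.248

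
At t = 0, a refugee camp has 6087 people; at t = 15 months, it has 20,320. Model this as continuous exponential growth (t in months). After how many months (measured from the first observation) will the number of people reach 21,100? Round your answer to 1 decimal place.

r = ln(20320/6087) / 15 ≈ 0.080363 per month
t = ln(21100/6087) / r = 1.24312 / 0.080363 ≈ 15.469

t ≈ 15.5 months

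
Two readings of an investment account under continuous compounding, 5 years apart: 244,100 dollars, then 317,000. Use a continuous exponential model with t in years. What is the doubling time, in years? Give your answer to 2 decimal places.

doubling time ≈ 13.26 years

r = ln(317000/244100) / 5 = ln(1.29865) / 5 ≈ 0.052265 per year
doubling time = ln 2 / |r| = 0.69315 / 0.052265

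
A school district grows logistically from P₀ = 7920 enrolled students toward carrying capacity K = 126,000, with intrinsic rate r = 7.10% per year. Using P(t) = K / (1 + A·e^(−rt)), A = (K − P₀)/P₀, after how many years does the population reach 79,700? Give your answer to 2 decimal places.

t ≈ 45.71 years

A = (126000 − 7920)/7920 = 14.90909
79700 = 126000/(1 + 14.90909·e^(−0.071t)) → 1 + 14.90909·e^(−0.071t) = 1.58093
e^(−0.071t) = 0.038965 → t = ln(25.66425)/0.071 = 3.2451/0.071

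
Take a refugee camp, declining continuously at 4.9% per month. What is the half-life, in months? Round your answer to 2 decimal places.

half-life ≈ 14.15 months

half-life = ln(2) / |r| = 0.69315 / 0.049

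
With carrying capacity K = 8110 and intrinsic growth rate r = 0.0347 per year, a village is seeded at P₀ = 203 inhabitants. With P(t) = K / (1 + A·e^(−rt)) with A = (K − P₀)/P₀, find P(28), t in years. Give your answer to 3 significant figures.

≈ 515 inhabitants

A = (8110 − 203)/203 = 38.95074
P(28) = 8110 / (1 + 38.95074·e^(−0.0347·28)) = 8110 / (1 + 38.95074·0.378477)
= 8110 / 15.74196 ≈ 515.18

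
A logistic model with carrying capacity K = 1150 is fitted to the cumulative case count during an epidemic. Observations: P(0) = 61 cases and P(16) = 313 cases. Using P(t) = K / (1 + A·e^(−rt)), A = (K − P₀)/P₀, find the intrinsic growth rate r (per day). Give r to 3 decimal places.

A = (1150 − 61)/61 = 17.85246
313 = 1150/(1 + 17.85246·e^(−r·16)) → e^(−16r) = (3.67412 − 1)/17.85246 = 0.14979
r = −ln(0.14979)/16 = 1.89852/16

r ≈ 0.119 per day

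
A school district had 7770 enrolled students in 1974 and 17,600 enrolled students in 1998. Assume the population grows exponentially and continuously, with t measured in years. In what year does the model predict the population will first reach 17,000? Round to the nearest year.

r = ln(17600/7770) / 24 = 0.81763/24 ≈ 0.034068 per year
t = ln(17000/7770) / r = 0.78294/0.034068 ≈ 22.98 years after 1974

year 1997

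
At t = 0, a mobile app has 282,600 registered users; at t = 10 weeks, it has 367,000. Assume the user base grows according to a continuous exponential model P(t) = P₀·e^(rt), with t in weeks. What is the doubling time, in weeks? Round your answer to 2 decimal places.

r = ln(367000/282600) / 10 = ln(1.29866) / 10 ≈ 0.026133 per week
doubling time = ln 2 / |r| = 0.69315 / 0.026133

doubling time ≈ 26.52 weeks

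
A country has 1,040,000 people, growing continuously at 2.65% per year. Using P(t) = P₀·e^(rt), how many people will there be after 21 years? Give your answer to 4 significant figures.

≈ 1,814,000 people

P(21) = 1040000 · e^(0.0265·21) = 1040000 · e^(0.5565)
= 1040000 · 1.74456 ≈ 1814338.09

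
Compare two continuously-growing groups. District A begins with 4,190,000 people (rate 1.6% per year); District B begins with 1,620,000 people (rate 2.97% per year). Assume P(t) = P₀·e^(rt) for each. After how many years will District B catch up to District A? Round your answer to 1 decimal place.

t ≈ 69.4 years

4190000·e^(0.016t) = 1620000·e^(0.0297t)
4190000/1620000 = e^((0.0297 − 0.016)t) → ln(2.58642) = 0.0137·t
t = 0.95027 / 0.0137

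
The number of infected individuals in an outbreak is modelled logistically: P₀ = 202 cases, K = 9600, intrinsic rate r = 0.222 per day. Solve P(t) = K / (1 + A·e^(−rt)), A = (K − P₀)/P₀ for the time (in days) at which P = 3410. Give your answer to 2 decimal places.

A = (9600 − 202)/202 = 46.52475
3410 = 9600/(1 + 46.52475·e^(−0.222t)) → 1 + 46.52475·e^(−0.222t) = 2.81525
e^(−0.222t) = 0.039017 → t = ln(25.62995)/0.222 = 3.24376/0.222

t ≈ 14.61 days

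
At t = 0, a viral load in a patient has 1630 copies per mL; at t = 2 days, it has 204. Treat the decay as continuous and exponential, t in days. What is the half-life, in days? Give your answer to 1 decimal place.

half-life ≈ 0.7 days

r = ln(204/1630) / 2 = ln(0.12515) / 2 ≈ -1.039108 per day
half-life = ln 2 / |r| = 0.69315 / 1.039108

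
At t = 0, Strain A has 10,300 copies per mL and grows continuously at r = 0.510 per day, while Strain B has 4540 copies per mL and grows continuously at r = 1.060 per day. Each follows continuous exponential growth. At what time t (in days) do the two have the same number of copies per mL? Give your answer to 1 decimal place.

10300·e^(0.51t) = 4540·e^(1.06t)
10300/4540 = e^((1.06 − 0.51)t) → ln(2.26872) = 0.55·t
t = 0.81922 / 0.55

t ≈ 1.5 days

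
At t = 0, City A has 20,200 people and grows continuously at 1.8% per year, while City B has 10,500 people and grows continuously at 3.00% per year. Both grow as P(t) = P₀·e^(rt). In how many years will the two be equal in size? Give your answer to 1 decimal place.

20200·e^(0.018t) = 10500·e^(0.03t)
20200/10500 = e^((0.03 − 0.018)t) → ln(1.92381) = 0.012·t
t = 0.65431 / 0.012

t ≈ 54.5 years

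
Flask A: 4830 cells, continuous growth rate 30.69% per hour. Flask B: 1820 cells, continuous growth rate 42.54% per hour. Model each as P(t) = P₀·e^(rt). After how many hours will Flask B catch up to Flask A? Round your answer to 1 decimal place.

t ≈ 8.2 hours

4830·e^(0.3069t) = 1820·e^(0.4254t)
4830/1820 = e^((0.4254 − 0.3069)t) → ln(2.65385) = 0.1185·t
t = 0.97601 / 0.1185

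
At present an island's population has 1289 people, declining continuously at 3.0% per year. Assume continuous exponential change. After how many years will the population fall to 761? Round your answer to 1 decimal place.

t ≈ 17.6 years

761 = 1289 · e^(-0.03·t)
t = ln(761/1289) / -0.03 = ln(0.59038) / -0.03 = -0.52699 / -0.03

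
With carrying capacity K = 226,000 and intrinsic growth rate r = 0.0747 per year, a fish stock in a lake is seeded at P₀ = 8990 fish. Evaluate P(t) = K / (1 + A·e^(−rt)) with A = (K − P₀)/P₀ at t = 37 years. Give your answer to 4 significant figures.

A = (226000 − 8990)/8990 = 24.13904
P(37) = 226000 / (1 + 24.13904·e^(−0.0747·37)) = 226000 / (1 + 24.13904·0.063045)
= 226000 / 2.52186 ≈ 89616.54

≈ 89,620 fish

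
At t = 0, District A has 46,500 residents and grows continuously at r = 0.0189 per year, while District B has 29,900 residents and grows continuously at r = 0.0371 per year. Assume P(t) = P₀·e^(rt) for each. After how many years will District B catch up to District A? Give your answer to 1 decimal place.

t ≈ 24.3 years

46500·e^(0.0189t) = 29900·e^(0.0371t)
46500/29900 = e^((0.0371 − 0.0189)t) → ln(1.55518) = 0.0182·t
t = 0.44159 / 0.0182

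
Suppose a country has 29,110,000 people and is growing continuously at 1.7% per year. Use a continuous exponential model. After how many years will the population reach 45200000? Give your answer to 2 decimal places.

t ≈ 25.88 years

45200000 = 29110000 · e^(0.017·t)
t = ln(45200000/29110000) / 0.017 = ln(1.55273) / 0.017 = 0.44002 / 0.017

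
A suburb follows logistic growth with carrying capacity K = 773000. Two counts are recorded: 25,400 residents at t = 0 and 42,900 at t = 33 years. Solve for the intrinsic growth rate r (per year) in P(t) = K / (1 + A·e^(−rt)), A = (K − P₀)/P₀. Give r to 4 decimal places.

r ≈ 0.0166 per year

A = (773000 − 25400)/25400 = 29.43307
42900 = 773000/(1 + 29.43307·e^(−r·33)) → e^(−33r) = (18.01865 − 1)/29.43307 = 0.578215
r = −ln(0.578215)/33 = 0.54781/33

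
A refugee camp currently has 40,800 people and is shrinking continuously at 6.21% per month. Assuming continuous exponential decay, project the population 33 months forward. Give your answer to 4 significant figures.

≈ 5,256 people

P(33) = 40800 · e^(-0.0621·33) = 40800 · e^(-2.0493)
= 40800 · 0.12883 ≈ 5256.06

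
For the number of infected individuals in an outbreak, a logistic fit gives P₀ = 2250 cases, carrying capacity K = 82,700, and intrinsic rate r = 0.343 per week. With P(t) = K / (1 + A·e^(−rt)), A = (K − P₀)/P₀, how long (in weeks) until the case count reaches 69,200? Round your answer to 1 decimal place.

t ≈ 15.2 weeks

A = (82700 − 2250)/2250 = 35.75556
69200 = 82700/(1 + 35.75556·e^(−0.343t)) → 1 + 35.75556·e^(−0.343t) = 1.19509
e^(−0.343t) = 0.005456 → t = ln(183.28033)/0.343 = 5.21102/0.343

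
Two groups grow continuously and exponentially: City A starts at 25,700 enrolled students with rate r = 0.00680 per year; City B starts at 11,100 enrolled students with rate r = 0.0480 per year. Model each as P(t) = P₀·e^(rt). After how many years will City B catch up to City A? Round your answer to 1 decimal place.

25700·e^(0.0068t) = 11100·e^(0.048t)
25700/11100 = e^((0.048 − 0.0068)t) → ln(2.31532) = 0.0412·t
t = 0.83955 / 0.0412

t ≈ 20.4 years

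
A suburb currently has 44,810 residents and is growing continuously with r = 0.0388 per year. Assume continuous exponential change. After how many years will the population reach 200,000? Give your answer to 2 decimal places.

t ≈ 38.55 years

200000 = 44810 · e^(0.0388·t)
t = ln(200000/44810) / 0.0388 = ln(4.46329) / 0.0388 = 1.49589 / 0.0388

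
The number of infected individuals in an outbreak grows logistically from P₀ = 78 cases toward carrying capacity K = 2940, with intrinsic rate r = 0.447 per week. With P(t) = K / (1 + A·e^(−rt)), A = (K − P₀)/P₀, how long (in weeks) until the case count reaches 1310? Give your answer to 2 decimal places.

A = (2940 − 78)/78 = 36.69231
1310 = 2940/(1 + 36.69231·e^(−0.447t)) → 1 + 36.69231·e^(−0.447t) = 2.24427
e^(−0.447t) = 0.033911 → t = ln(29.48891)/0.447 = 3.38401/0.447

t ≈ 7.57 weeks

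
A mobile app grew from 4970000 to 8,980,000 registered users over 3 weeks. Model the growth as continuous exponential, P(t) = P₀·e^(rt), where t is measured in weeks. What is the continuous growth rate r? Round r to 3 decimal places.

8980000 = 4970000 · e^(r·3)
e^(3r) = 8980000/4970000 = 1.80684
r = ln(1.80684) / 3 = 0.59158 / 3

r ≈ 0.197 per week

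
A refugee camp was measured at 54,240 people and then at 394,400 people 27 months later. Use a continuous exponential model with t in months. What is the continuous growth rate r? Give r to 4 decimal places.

394400 = 54240 · e^(r·27)
e^(27r) = 394400/54240 = 7.27139
r = ln(7.27139) / 27 = 1.98395 / 27

r ≈ 0.0735 per month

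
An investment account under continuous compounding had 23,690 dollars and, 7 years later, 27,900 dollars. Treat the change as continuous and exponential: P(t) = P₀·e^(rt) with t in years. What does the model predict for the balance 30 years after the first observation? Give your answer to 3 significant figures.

r = ln(27900/23690) / 7 ≈ 0.023368 per year
P(30) = 23690 · e^(0.023368·30) = 23690 · 2.01583 ≈ 47754.96

≈ 47,800 dollars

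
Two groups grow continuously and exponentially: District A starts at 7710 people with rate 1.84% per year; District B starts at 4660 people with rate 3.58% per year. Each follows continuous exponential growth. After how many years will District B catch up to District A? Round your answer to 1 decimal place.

t ≈ 28.9 years

7710·e^(0.0184t) = 4660·e^(0.0358t)
7710/4660 = e^((0.0358 − 0.0184)t) → ln(1.65451) = 0.0174·t
t = 0.5035 / 0.0174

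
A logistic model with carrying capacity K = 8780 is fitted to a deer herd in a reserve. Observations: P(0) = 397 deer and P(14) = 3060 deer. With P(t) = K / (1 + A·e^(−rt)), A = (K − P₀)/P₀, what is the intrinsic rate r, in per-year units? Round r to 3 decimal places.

r ≈ 0.173 per year

A = (8780 − 397)/397 = 21.11587
3060 = 8780/(1 + 21.11587·e^(−r·14)) → e^(−14r) = (2.86928 − 1)/21.11587 = 0.088525
r = −ln(0.088525)/14 = 2.42447/14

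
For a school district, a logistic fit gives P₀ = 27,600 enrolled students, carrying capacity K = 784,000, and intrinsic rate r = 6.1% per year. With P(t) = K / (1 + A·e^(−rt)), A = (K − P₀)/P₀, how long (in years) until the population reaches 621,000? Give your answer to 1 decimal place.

A = (784000 − 27600)/27600 = 27.4058
621000 = 784000/(1 + 27.4058·e^(−0.061t)) → 1 + 27.4058·e^(−0.061t) = 1.26248
e^(−0.061t) = 0.009578 → t = ln(104.41104)/0.061 = 4.64834/0.061

t ≈ 76.2 years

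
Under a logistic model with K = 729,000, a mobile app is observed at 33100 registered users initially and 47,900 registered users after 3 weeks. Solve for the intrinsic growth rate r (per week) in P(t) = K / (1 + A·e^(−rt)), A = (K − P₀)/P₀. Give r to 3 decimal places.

A = (729000 − 33100)/33100 = 21.02417
47900 = 729000/(1 + 21.02417·e^(−r·3)) → e^(−3r) = (15.21921 − 1)/21.02417 = 0.676327
r = −ln(0.676327)/3 = 0.39108/3

r ≈ 0.130 per week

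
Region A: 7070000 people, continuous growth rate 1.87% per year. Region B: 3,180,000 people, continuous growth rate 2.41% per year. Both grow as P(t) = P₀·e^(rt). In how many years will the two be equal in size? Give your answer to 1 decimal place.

t ≈ 148.0 years

7070000·e^(0.0187t) = 3180000·e^(0.0241t)
7070000/3180000 = e^((0.0241 − 0.0187)t) → ln(2.22327) = 0.0054·t
t = 0.79898 / 0.0054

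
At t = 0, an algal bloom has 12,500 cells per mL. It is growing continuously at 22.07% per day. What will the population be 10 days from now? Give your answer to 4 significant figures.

P(10) = 12500 · e^(0.2207·10) = 12500 · e^(2.207)
= 12500 · 9.08841 ≈ 113605.13

≈ 113,600 cells per mL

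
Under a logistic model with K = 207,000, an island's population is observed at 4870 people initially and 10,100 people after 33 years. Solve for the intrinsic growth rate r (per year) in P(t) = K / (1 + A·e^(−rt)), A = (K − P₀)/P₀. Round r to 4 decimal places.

r ≈ 0.0229 per year

A = (207000 − 4870)/4870 = 41.50513
10100 = 207000/(1 + 41.50513·e^(−r·33)) → e^(−33r) = (20.49505 − 1)/41.50513 = 0.469702
r = −ln(0.469702)/33 = 0.75566/33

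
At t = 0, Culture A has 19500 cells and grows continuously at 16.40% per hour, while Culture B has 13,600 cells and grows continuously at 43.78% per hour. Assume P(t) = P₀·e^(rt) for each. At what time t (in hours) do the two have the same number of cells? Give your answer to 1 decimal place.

19500·e^(0.164t) = 13600·e^(0.4378t)
19500/13600 = e^((0.4378 − 0.164)t) → ln(1.43382) = 0.2738·t
t = 0.36034 / 0.2738

t ≈ 1.3 hours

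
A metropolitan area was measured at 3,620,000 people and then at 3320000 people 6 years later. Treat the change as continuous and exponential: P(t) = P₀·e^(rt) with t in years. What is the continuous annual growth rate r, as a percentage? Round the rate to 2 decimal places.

3320000 = 3620000 · e^(r·6)
e^(6r) = 3320000/3620000 = 0.91713
r = ln(0.91713) / 6 = -0.08651 / 6

r ≈ -1.44% per year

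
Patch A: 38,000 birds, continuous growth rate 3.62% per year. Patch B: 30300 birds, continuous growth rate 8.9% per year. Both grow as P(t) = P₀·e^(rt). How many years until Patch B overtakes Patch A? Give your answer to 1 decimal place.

38000·e^(0.0362t) = 30300·e^(0.089t)
38000/30300 = e^((0.089 − 0.0362)t) → ln(1.25413) = 0.0528·t
t = 0.22644 / 0.0528

t ≈ 4.3 years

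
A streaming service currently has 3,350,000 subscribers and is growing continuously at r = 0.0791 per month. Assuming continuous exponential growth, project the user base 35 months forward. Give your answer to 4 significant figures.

≈ 53,380,000 subscribers

P(35) = 3350000 · e^(0.0791·35) = 3350000 · e^(2.7685)
= 3350000 · 15.93471 ≈ 53381291.91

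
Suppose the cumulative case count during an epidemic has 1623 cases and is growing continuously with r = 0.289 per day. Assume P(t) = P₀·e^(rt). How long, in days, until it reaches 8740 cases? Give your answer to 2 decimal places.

8740 = 1623 · e^(0.289·t)
t = ln(8740/1623) / 0.289 = ln(5.38509) / 0.289 = 1.68363 / 0.289

t ≈ 5.83 days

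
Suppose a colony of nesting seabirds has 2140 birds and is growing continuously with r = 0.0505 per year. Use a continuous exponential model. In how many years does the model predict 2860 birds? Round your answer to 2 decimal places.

2860 = 2140 · e^(0.0505·t)
t = ln(2860/2140) / 0.0505 = ln(1.33645) / 0.0505 = 0.29002 / 0.0505

t ≈ 5.74 years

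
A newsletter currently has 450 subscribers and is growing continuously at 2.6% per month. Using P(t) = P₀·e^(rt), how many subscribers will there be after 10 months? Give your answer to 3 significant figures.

P(10) = 450 · e^(0.026·10) = 450 · e^(0.26)
= 450 · 1.29693 ≈ 583.62

≈ 584 subscribers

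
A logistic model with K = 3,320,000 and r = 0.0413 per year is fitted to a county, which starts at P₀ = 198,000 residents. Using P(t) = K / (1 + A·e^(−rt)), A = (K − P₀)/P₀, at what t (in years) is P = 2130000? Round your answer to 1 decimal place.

t ≈ 80.9 years

A = (3320000 − 198000)/198000 = 15.76768
2130000 = 3320000/(1 + 15.76768·e^(−0.0413t)) → 1 + 15.76768·e^(−0.0413t) = 1.55869
e^(−0.0413t) = 0.035432 → t = ln(28.22282)/0.0413 = 3.34013/0.0413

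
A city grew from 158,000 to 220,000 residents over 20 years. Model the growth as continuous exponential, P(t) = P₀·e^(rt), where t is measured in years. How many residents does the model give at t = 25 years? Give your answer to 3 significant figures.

r = ln(220000/158000) / 20 ≈ 0.016552 per year
P(25) = 158000 · e^(0.016552·25) = 158000 · 1.51254 ≈ 238981.39

≈ 239,000 residents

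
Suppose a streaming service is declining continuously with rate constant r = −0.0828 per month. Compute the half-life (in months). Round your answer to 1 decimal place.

half-life ≈ 8.4 months

half-life = ln(2) / |r| = 0.69315 / 0.0828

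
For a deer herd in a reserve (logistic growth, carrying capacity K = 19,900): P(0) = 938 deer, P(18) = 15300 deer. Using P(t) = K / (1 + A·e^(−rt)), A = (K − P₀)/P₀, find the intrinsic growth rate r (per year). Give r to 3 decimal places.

r ≈ 0.234 per year

A = (19900 − 938)/938 = 20.21535
15300 = 19900/(1 + 20.21535·e^(−r·18)) → e^(−18r) = (1.30065 − 1)/20.21535 = 0.014873
r = −ln(0.014873)/18 = 4.20824/18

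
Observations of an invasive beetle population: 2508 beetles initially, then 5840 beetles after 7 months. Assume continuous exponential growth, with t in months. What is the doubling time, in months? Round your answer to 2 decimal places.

r = ln(5840/2508) / 7 = ln(2.32855) / 7 ≈ 0.120749 per month
doubling time = ln 2 / |r| = 0.69315 / 0.120749

doubling time ≈ 5.74 months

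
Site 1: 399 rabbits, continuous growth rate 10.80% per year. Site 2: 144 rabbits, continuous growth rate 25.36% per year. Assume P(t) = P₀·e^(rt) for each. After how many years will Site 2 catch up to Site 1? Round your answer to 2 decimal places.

399·e^(0.108t) = 144·e^(0.2536t)
399/144 = e^((0.2536 − 0.108)t) → ln(2.77083) = 0.1456·t
t = 1.01915 / 0.1456

t ≈ 7.00 years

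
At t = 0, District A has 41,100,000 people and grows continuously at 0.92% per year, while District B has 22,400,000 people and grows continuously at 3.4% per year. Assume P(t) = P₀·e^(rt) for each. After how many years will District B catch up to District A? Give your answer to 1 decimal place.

41100000·e^(0.0092t) = 22400000·e^(0.034t)
41100000/22400000 = e^((0.034 − 0.0092)t) → ln(1.83482) = 0.0248·t
t = 0.60695 / 0.0248

t ≈ 24.5 years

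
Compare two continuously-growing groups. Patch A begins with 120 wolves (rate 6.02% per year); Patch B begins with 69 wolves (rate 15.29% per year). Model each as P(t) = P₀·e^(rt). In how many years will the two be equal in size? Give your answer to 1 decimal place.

t ≈ 6.0 years

120·e^(0.0602t) = 69·e^(0.1529t)
120/69 = e^((0.1529 − 0.0602)t) → ln(1.73913) = 0.0927·t
t = 0.55339 / 0.0927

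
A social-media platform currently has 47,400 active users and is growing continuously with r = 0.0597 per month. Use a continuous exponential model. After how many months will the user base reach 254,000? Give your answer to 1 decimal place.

t ≈ 28.1 months

254000 = 47400 · e^(0.0597·t)
t = ln(254000/47400) / 0.0597 = ln(5.35865) / 0.0597 = 1.67871 / 0.0597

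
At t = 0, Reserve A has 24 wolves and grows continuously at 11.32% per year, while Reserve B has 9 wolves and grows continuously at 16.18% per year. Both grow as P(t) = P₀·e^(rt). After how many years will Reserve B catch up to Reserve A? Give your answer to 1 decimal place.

24·e^(0.1132t) = 9·e^(0.1618t)
24/9 = e^((0.1618 − 0.1132)t) → ln(2.66667) = 0.0486·t
t = 0.98083 / 0.0486

t ≈ 20.2 years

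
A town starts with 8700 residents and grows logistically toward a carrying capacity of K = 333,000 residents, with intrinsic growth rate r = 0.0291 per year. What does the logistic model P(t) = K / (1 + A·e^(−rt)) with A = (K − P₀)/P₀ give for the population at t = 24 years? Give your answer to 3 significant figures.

A = (333000 − 8700)/8700 = 37.27586
P(24) = 333000 / (1 + 37.27586·e^(−0.0291·24)) = 333000 / (1 + 37.27586·0.49738)
= 333000 / 19.54029 ≈ 17041.72

≈ 17,000 residents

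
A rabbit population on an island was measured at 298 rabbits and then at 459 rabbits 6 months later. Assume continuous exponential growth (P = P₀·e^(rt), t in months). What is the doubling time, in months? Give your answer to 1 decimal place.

r = ln(459/298) / 6 = ln(1.54027) / 6 ≈ 0.071993 per month
doubling time = ln 2 / |r| = 0.69315 / 0.071993

doubling time ≈ 9.6 months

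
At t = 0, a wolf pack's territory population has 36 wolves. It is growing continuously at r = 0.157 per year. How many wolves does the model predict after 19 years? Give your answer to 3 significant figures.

≈ 711 wolves

P(19) = 36 · e^(0.157·19) = 36 · e^(2.983)
= 36 · 19.74697 ≈ 710.89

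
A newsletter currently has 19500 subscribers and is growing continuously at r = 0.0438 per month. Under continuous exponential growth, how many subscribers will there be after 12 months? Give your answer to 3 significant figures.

≈ 33,000 subscribers

P(12) = 19500 · e^(0.0438·12) = 19500 · e^(0.5256)
= 19500 · 1.69147 ≈ 32983.73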